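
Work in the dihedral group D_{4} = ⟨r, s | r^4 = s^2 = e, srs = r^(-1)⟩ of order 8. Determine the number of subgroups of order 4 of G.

|G| = 8 and 4 | 8, so subgroups of order 4 are possible by Lagrange.
The subgroups of order 4 are: {e, r, r^2, r^3}; {e, r^2, s, r^2s}; {e, r^2, rs, r^3s}.
So G has 3 subgroups of order 4.

3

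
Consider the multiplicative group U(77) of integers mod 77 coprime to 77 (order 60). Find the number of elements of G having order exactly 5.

4

The elements of order 5 are: 15, 36, 64, 71.
That's 4.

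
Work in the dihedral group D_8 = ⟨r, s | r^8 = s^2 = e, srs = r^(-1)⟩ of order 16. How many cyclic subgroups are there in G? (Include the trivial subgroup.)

12

Group the elements of G by the cyclic subgroup they generate; each cyclic subgroup of order d accounts for φ(d) elements.
Cyclic subgroups by order — order 1: 1; order 2: 9; order 4: 1; order 8: 1.
Total: 12.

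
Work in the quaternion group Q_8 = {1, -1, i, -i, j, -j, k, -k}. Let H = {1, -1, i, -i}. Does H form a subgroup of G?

Yes

|H| = 4 divides |G| = 8, consistent with Lagrange.
H contains the identity, every element's inverse is in H, and H is closed under ·: it is a subgroup.
In fact H = ⟨-i⟩.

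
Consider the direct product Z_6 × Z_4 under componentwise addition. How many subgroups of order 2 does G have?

3

|G| = 24 and 2 | 24, so subgroups of order 2 are possible by Lagrange.
The subgroups of order 2 are: {(0,0), (0,2)}; {(0,0), (3,0)}; {(0,0), (3,2)}.
So G has 3 subgroups of order 2.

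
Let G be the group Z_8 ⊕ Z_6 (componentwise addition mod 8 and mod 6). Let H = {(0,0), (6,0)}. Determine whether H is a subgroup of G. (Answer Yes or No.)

No

(6,0) ∈ H but its inverse (2,0) ∉ H, so H is not a subgroup.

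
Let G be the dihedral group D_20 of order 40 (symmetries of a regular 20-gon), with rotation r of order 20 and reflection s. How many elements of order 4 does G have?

The elements of order 4 are: r^5, r^15.
That's 2.

2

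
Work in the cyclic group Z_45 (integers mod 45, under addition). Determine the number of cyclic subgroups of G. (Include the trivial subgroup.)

6

Group the elements of G by the cyclic subgroup they generate; each cyclic subgroup of order d accounts for φ(d) elements.
Cyclic subgroups by order — order 1: 1; order 3: 1; order 5: 1; order 9: 1; order 15: 1; order 45: 1.
Total: 6.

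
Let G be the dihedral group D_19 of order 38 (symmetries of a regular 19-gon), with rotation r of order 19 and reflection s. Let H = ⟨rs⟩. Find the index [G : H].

19

|⟨rs⟩| = 2 and |G| = 38.
By Lagrange, [G : H] = |G|/|H| = 38/2 = 19.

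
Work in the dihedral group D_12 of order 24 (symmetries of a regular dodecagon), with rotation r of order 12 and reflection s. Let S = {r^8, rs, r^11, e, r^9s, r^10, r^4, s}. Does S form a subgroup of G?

r^10 ∈ S but its inverse r^2 ∉ S, so S is not a subgroup.

No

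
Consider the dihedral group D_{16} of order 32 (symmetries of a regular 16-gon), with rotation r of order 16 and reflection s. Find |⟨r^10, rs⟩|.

|⟨r^10⟩| = 8 and |⟨rs⟩| = 2, so |H| is a multiple of lcm(8, 2) = 8 and divides |G| = 32.
Closing under the operation: H = {e, r^2, r^4, r^6, r^8, r^10, r^12, r^14, rs, r^3s, r^5s, r^7s, r^9s, r^11s, r^13s, r^15s}, so |H| = 16.

16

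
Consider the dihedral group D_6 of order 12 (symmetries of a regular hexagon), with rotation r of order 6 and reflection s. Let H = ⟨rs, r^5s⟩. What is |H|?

|⟨rs⟩| = 2 and |⟨r^5s⟩| = 2, so |H| is a multiple of lcm(2, 2) = 2 and divides |G| = 12.
Closing under the operation: H = {e, r^2, r^4, rs, r^3s, r^5s}, so |H| = 6.

6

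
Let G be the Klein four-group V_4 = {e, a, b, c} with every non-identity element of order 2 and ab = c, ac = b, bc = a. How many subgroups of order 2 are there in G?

3

|G| = 4 and 2 | 4, so subgroups of order 2 are possible by Lagrange.
The subgroups of order 2 are: {e, a}; {e, b}; {e, c}.
So G has 3 subgroups of order 2.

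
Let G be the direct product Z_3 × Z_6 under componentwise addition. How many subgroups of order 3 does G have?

|G| = 18 and 3 | 18, so subgroups of order 3 are possible by Lagrange.
The subgroups of order 3 are: {(0,0), (0,2), (0,4)}; {(0,0), (1,0), (2,0)}; {(0,0), (1,2), (2,4)}; {(0,0), (1,4), (2,2)}.
So G has 4 subgroups of order 3.

4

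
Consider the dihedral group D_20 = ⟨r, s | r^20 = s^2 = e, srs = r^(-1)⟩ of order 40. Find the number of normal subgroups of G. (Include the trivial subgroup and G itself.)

G has 48 subgroups. Checking conjugation-invariance by order — order 1: 1/1 normal; order 2: 1/21 normal; order 4: 1/11 normal; order 5: 1/1 normal; order 8: 0/5 normal; order 10: 1/5 normal; order 20: 3/3 normal; order 40: 1/1 normal.
Total normal subgroups: 9.

9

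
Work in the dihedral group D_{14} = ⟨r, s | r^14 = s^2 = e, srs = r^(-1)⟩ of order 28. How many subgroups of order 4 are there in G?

|G| = 28 and 4 | 28, so subgroups of order 4 are possible by Lagrange.
The subgroups of order 4 are: {e, r^7, r^3s, r^10s}; {e, r^7, r^4s, r^11s}; {e, r^7, r^5s, r^12s}; {e, r^7, r^6s, r^13s}; … (7 in all).
So G has 7 subgroups of order 4.

7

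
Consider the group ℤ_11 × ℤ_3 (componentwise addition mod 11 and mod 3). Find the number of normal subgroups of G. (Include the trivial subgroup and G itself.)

G is abelian, so every subgroup is normal.
G has 4 subgroups in total, hence 4 normal subgroups.

4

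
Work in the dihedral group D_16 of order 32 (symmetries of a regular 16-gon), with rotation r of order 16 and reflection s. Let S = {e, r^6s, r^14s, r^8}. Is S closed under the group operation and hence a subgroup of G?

|S| = 4 divides |G| = 32, consistent with Lagrange.
S contains the identity, every element's inverse is in S, and S is closed under ·: it is a subgroup.

Yes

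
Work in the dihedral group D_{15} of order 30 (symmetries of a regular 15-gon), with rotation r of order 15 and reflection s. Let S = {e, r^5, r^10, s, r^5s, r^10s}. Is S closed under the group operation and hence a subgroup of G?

Yes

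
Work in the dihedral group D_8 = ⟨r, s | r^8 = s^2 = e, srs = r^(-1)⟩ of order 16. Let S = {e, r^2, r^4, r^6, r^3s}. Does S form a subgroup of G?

|S| = 5 does not divide |G| = 16, so by Lagrange S is not a subgroup.

No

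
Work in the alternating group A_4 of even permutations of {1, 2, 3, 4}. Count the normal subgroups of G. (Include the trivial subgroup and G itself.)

G has 10 subgroups. Checking conjugation-invariance by order — order 1: 1/1 normal; order 2: 0/3 normal; order 3: 0/4 normal; order 4: 1/1 normal; order 12: 1/1 normal.
Total normal subgroups: 3.

3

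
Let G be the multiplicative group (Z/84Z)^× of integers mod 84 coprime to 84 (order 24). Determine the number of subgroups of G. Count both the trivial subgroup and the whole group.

|G| = 24, so by Lagrange every subgroup order divides 24. Divisors: 1, 2, 3, 4, 6, 8, 12, 24.
Subgroups by order — order 1: 1; order 2: 7; order 3: 1; order 4: 7; order 6: 7; order 8: 1; order 12: 7; order 24: 1.
Total: 1 + 7 + 1 + 7 + 7 + 1 + 7 + 1 = 32.

32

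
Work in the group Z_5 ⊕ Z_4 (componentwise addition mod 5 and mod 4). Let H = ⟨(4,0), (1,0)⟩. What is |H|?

|⟨(4,0)⟩| = 5 and |⟨(1,0)⟩| = 5, so |H| is a multiple of lcm(5, 5) = 5 and divides |G| = 20.
Closing under the operation: H = {(0,0), (1,0), (2,0), (3,0), (4,0)}, so |H| = 5.

5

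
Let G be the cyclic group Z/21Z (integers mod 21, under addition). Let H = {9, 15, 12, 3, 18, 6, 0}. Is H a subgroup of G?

|H| = 7 divides |G| = 21, consistent with Lagrange.
H contains the identity, every element's inverse is in H, and H is closed under +: it is a subgroup.
In fact H = ⟨18⟩.

Yes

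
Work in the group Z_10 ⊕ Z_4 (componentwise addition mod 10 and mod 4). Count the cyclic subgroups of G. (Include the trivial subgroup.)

Each element a generates a cyclic subgroup ⟨a⟩; distinct elements may generate the same one (a cyclic group of order d has φ(d) generators).
Cyclic subgroups by order — order 1: 1; order 2: 3; order 4: 2; order 5: 1; order 10: 3; order 20: 2.
Total: 12.

12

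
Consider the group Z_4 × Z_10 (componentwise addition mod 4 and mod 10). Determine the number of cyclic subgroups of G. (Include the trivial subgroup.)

Group the elements of G by the cyclic subgroup they generate; each cyclic subgroup of order d accounts for φ(d) elements.
Cyclic subgroups by order — order 1: 1; order 2: 3; order 4: 2; order 5: 1; order 10: 3; order 20: 2.
Total: 12.

12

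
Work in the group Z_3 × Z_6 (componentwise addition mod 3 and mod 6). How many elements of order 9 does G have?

0

An element (a,b) has order lcm(ord(a), ord(b)); count pairs with lcm equal to 9.
Enumerating gives 0 such elements.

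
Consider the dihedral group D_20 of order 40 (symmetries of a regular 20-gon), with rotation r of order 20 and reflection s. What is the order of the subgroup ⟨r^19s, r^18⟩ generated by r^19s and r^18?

|⟨r^19s⟩| = 2 and |⟨r^18⟩| = 10, so |H| is a multiple of lcm(2, 10) = 10 and divides |G| = 40.
Closing under the operation: H = {e, r^2, r^4, r^6, r^8, r^10, r^12, r^14, r^16, r^18, rs, r^3s, r^5s, r^7s, r^9s, r^11s, r^13s, r^15s, r^17s, r^19s}, so |H| = 20.

20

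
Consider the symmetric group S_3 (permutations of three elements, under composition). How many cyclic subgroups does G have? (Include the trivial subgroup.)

Group the elements of G by the cyclic subgroup they generate; each cyclic subgroup of order d accounts for φ(d) elements.
Cyclic subgroups by order — order 1: 1; order 2: 3; order 3: 1.
Total: 5.

5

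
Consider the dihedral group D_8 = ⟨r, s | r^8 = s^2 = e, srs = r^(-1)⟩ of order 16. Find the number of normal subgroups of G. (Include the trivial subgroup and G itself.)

7

G has 19 subgroups. Checking conjugation-invariance by order — order 1: 1/1 normal; order 2: 1/9 normal; order 4: 1/5 normal; order 8: 3/3 normal; order 16: 1/1 normal.
Total normal subgroups: 7.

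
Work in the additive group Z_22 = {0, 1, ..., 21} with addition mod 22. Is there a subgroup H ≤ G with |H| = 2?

Yes

2 | 22. A subgroup of order 2 is {0, 11}.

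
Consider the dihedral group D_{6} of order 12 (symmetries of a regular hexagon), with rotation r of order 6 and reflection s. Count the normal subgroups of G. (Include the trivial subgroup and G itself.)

G has 16 subgroups. Checking conjugation-invariance by order — order 1: 1/1 normal; order 2: 1/7 normal; order 3: 1/1 normal; order 4: 0/3 normal; order 6: 3/3 normal; order 12: 1/1 normal.
Total normal subgroups: 7.

7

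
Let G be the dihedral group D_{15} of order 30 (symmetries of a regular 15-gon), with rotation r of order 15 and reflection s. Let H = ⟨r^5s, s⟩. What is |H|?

6

|⟨r^5s⟩| = 2 and |⟨s⟩| = 2, so |H| is a multiple of lcm(2, 2) = 2 and divides |G| = 30.
Closing under the operation: H = {e, r^5, r^10, s, r^5s, r^10s}, so |H| = 6.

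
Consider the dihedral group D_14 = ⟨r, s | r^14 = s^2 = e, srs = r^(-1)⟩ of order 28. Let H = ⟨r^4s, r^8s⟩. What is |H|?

|⟨r^4s⟩| = 2 and |⟨r^8s⟩| = 2, so |H| is a multiple of lcm(2, 2) = 2 and divides |G| = 28.
Closing under the operation: H = {e, r^2, r^4, r^6, r^8, r^10, r^12, s, r^2s, r^4s, r^6s, r^8s, r^10s, r^12s}, so |H| = 14.

14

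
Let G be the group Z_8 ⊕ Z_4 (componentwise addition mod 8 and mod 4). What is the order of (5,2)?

8

The order of (5,2) in Z_8 × Z_4 is lcm(ord(5) in Z_8, ord(2) in Z_4).
ord(5) = 8 and ord(2) = 2, so |⟨(5,2)⟩| = lcm(8, 2) = 8.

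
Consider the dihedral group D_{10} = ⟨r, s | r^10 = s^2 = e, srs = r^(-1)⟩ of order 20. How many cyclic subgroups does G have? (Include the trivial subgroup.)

14

A cyclic subgroup of order d is generated by each of its φ(d) elements of order d, so the cyclic subgroups of order d number (#elements of order d)/φ(d).
Cyclic subgroups by order — order 1: 1; order 2: 11; order 5: 1; order 10: 1.
Total: 14.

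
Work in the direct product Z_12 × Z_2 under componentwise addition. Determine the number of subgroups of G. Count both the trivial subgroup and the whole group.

|G| = 24, so by Lagrange every subgroup order divides 24. Divisors: 1, 2, 3, 4, 6, 8, 12, 24.
Subgroups by order — order 1: 1; order 2: 3; order 3: 1; order 4: 3; order 6: 3; order 8: 1; order 12: 3; order 24: 1.
Total: 1 + 3 + 1 + 3 + 3 + 1 + 3 + 1 = 16.

16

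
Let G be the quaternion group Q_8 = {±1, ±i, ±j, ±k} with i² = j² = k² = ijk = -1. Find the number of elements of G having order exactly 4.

6

The elements of order 4 are: i, -i, j, -j, k, -k.
That's 6.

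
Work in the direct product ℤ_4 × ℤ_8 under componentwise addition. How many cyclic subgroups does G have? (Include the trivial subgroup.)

Each element a generates a cyclic subgroup ⟨a⟩; distinct elements may generate the same one (a cyclic group of order d has φ(d) generators).
Cyclic subgroups by order — order 1: 1; order 2: 3; order 4: 6; order 8: 4.
Total: 14.

14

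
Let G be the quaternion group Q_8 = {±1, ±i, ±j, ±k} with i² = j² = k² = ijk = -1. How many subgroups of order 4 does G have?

|G| = 8 and 4 | 8, so subgroups of order 4 are possible by Lagrange.
The subgroups of order 4 are: {1, -1, i, -i}; {1, -1, j, -j}; {1, -1, k, -k}.
So G has 3 subgroups of order 4.

3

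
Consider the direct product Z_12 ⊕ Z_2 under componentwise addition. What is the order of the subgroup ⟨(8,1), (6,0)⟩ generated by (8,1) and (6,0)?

|⟨(8,1)⟩| = 6 and |⟨(6,0)⟩| = 2, so |H| is a multiple of lcm(6, 2) = 6 and divides |G| = 24.
Closing under the operation: H = {(0,0), (0,1), (2,0), (2,1), (4,0), (4,1), (6,0), (6,1), (8,0), (8,1), (10,0), (10,1)}, so |H| = 12.

12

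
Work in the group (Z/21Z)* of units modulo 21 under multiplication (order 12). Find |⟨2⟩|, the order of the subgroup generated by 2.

Compute successive powers of 2 mod 21: 2, 4, 8, 16, 11, 1; 2^6 ≡ 1 (mod 21).
So |⟨2⟩| = 6.

6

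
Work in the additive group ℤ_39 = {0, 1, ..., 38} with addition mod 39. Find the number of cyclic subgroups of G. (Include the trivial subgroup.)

Each element a generates a cyclic subgroup ⟨a⟩; distinct elements may generate the same one (a cyclic group of order d has φ(d) generators).
Cyclic subgroups by order — order 1: 1; order 3: 1; order 13: 1; order 39: 1.
Total: 4.

4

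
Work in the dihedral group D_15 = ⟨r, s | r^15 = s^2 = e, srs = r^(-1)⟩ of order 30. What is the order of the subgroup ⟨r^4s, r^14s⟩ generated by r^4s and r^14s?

|⟨r^4s⟩| = 2 and |⟨r^14s⟩| = 2, so |H| is a multiple of lcm(2, 2) = 2 and divides |G| = 30.
Closing under the operation: H = {e, r^5, r^10, r^4s, r^9s, r^14s}, so |H| = 6.

6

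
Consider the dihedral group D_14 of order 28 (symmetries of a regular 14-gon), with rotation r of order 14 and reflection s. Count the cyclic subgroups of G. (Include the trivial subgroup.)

Group the elements of G by the cyclic subgroup they generate; each cyclic subgroup of order d accounts for φ(d) elements.
Cyclic subgroups by order — order 1: 1; order 2: 15; order 7: 1; order 14: 1.
Total: 18.

18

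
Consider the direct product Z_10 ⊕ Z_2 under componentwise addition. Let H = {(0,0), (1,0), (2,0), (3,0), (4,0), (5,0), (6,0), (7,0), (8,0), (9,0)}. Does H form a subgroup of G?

Yes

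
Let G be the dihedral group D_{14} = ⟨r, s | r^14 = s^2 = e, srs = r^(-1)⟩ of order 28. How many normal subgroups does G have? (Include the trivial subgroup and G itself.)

G has 28 subgroups. Checking conjugation-invariance by order — order 1: 1/1 normal; order 2: 1/15 normal; order 4: 0/7 normal; order 7: 1/1 normal; order 14: 3/3 normal; order 28: 1/1 normal.
Total normal subgroups: 7.

7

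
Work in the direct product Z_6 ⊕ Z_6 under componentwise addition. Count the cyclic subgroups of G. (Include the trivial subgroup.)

20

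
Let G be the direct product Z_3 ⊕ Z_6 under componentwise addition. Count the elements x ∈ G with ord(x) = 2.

An element (a,b) has order lcm(ord(a), ord(b)); count pairs with lcm equal to 2.
Enumerating gives 1 such elements.

1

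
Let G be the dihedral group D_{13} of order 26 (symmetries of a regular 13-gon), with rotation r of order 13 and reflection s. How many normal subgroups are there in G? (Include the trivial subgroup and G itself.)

3

G has 16 subgroups. Checking conjugation-invariance by order — order 1: 1/1 normal; order 2: 0/13 normal; order 13: 1/1 normal; order 26: 1/1 normal.
Total normal subgroups: 3.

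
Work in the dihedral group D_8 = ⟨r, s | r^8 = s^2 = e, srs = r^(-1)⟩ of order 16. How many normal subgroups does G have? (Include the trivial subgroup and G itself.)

7

G has 19 subgroups. Checking conjugation-invariance by order — order 1: 1/1 normal; order 2: 1/9 normal; order 4: 1/5 normal; order 8: 3/3 normal; order 16: 1/1 normal.
Total normal subgroups: 7.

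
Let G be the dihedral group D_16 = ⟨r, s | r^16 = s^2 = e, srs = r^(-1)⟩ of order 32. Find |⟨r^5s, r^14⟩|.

16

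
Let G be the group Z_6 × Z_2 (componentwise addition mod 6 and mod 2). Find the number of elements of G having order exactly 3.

An element (a,b) has order lcm(ord(a), ord(b)); count pairs with lcm equal to 3.
Enumerating gives 2 such elements.

2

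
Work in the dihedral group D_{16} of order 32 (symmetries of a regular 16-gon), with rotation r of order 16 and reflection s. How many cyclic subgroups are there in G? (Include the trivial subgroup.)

Each element a generates a cyclic subgroup ⟨a⟩; distinct elements may generate the same one (a cyclic group of order d has φ(d) generators).
Cyclic subgroups by order — order 1: 1; order 2: 17; order 4: 1; order 8: 1; order 16: 1.
Total: 21.

21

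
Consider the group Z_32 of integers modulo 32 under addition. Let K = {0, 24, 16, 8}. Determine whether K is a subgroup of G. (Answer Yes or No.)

Yes

|K| = 4 divides |G| = 32, consistent with Lagrange.
K contains the identity, every element's inverse is in K, and K is closed under +: it is a subgroup.
In fact K = ⟨8⟩.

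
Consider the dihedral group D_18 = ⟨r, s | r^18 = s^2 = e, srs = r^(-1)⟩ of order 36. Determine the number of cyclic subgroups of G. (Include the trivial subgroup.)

24

Each element a generates a cyclic subgroup ⟨a⟩; distinct elements may generate the same one (a cyclic group of order d has φ(d) generators).
Cyclic subgroups by order — order 1: 1; order 2: 19; order 3: 1; order 6: 1; order 9: 1; order 18: 1.
Total: 24.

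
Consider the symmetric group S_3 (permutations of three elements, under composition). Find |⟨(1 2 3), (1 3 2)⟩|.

3

|⟨(1 2 3)⟩| = 3 and |⟨(1 3 2)⟩| = 3, so |H| is a multiple of lcm(3, 3) = 3 and divides |G| = 6.
Closing under the operation: H = {e, (1 2 3), (1 3 2)}, so |H| = 3.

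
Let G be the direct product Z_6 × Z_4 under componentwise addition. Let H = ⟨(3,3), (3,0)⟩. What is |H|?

|⟨(3,3)⟩| = 4 and |⟨(3,0)⟩| = 2, so |H| is a multiple of lcm(4, 2) = 4 and divides |G| = 24.
Closing under the operation: H = {(0,0), (0,1), (0,2), (0,3), (3,0), (3,1), (3,2), (3,3)}, so |H| = 8.

8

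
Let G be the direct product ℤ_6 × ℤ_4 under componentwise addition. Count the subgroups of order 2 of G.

|G| = 24 and 2 | 24, so subgroups of order 2 are possible by Lagrange.
The subgroups of order 2 are: {(0,0), (0,2)}; {(0,0), (3,0)}; {(0,0), (3,2)}.
So G has 3 subgroups of order 2.

3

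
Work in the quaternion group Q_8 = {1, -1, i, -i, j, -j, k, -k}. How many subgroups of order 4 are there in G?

3

|G| = 8 and 4 | 8, so subgroups of order 4 are possible by Lagrange.
The subgroups of order 4 are: {1, -1, i, -i}; {1, -1, j, -j}; {1, -1, k, -k}.
So G has 3 subgroups of order 4.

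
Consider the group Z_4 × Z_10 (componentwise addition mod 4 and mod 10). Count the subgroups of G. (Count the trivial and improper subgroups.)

16

|G| = 40, so by Lagrange every subgroup order divides 40. Divisors: 1, 2, 4, 5, 8, 10, 20, 40.
Subgroups by order — order 1: 1; order 2: 3; order 4: 3; order 5: 1; order 8: 1; order 10: 3; order 20: 3; order 40: 1.
Total: 1 + 3 + 3 + 1 + 1 + 3 + 3 + 1 = 16.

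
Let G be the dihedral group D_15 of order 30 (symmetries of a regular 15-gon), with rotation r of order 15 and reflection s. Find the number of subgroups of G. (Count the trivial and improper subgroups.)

28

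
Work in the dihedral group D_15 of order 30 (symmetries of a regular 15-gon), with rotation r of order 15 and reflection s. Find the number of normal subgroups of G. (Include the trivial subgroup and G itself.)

G has 28 subgroups. Checking conjugation-invariance by order — order 1: 1/1 normal; order 2: 0/15 normal; order 3: 1/1 normal; order 5: 1/1 normal; order 6: 0/5 normal; order 10: 0/3 normal; order 15: 1/1 normal; order 30: 1/1 normal.
Total normal subgroups: 5.

5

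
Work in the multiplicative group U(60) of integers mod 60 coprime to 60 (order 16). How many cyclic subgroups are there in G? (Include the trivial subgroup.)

12

A cyclic subgroup of order d is generated by each of its φ(d) elements of order d, so the cyclic subgroups of order d number (#elements of order d)/φ(d).
Cyclic subgroups by order — order 1: 1; order 2: 7; order 4: 4.
Total: 12.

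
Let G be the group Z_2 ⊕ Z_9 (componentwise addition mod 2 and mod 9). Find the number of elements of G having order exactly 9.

6

An element (a,b) has order lcm(ord(a), ord(b)); count pairs with lcm equal to 9.
Enumerating gives 6 such elements.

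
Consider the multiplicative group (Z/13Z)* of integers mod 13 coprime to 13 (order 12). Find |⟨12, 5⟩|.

4

|⟨12⟩| = 2 and |⟨5⟩| = 4, so |H| is a multiple of lcm(2, 4) = 4 and divides |G| = 12.
Closing under the operation: H = {1, 5, 8, 12}, so |H| = 4.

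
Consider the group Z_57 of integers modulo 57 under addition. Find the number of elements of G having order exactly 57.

In a cyclic group of order 57, the number of elements of order d (for d | 57) is φ(d).
φ(57) = 36.

36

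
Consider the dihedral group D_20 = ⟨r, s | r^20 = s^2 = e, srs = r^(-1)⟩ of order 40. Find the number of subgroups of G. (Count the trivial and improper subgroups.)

|G| = 40, so by Lagrange every subgroup order divides 40. Divisors: 1, 2, 4, 5, 8, 10, 20, 40.
Subgroups by order — order 1: 1; order 2: 21; order 4: 11; order 5: 1; order 8: 5; order 10: 5; order 20: 3; order 40: 1.
Total: 1 + 21 + 11 + 1 + 5 + 5 + 3 + 1 = 48.

48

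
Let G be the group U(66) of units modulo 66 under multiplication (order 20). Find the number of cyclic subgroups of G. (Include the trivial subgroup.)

8

A cyclic subgroup of order d is generated by each of its φ(d) elements of order d, so the cyclic subgroups of order d number (#elements of order d)/φ(d).
Cyclic subgroups by order — order 1: 1; order 2: 3; order 5: 1; order 10: 3.
Total: 8.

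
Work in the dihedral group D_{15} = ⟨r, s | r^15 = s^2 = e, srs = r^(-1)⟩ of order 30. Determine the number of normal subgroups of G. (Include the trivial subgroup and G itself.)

5

G has 28 subgroups. Checking conjugation-invariance by order — order 1: 1/1 normal; order 2: 0/15 normal; order 3: 1/1 normal; order 5: 1/1 normal; order 6: 0/5 normal; order 10: 0/3 normal; order 15: 1/1 normal; order 30: 1/1 normal.
Total normal subgroups: 5.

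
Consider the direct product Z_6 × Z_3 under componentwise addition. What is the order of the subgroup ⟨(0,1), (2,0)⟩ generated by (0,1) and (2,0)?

9

|⟨(0,1)⟩| = 3 and |⟨(2,0)⟩| = 3, so |H| is a multiple of lcm(3, 3) = 3 and divides |G| = 18.
Closing under the operation: H = {(0,0), (0,1), (0,2), (2,0), (2,1), (2,2), (4,0), (4,1), (4,2)}, so |H| = 9.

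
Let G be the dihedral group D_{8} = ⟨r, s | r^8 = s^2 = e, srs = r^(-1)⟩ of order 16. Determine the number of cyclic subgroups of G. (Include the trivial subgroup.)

12

A cyclic subgroup of order d is generated by each of its φ(d) elements of order d, so the cyclic subgroups of order d number (#elements of order d)/φ(d).
Cyclic subgroups by order — order 1: 1; order 2: 9; order 4: 1; order 8: 1.
Total: 12.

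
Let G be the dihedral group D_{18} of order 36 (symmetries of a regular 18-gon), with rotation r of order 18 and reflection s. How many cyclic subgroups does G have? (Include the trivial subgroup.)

24

Group the elements of G by the cyclic subgroup they generate; each cyclic subgroup of order d accounts for φ(d) elements.
Cyclic subgroups by order — order 1: 1; order 2: 19; order 3: 1; order 6: 1; order 9: 1; order 18: 1.
Total: 24.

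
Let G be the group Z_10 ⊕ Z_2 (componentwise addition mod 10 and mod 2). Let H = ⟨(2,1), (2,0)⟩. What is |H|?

10

|⟨(2,1)⟩| = 10 and |⟨(2,0)⟩| = 5, so |H| is a multiple of lcm(10, 5) = 10 and divides |G| = 20.
Closing under the operation: H = {(0,0), (0,1), (2,0), (2,1), (4,0), (4,1), (6,0), (6,1), (8,0), (8,1)}, so |H| = 10.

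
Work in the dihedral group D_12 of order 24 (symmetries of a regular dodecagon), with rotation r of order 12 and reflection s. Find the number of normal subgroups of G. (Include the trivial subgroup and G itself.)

G has 34 subgroups. Checking conjugation-invariance by order — order 1: 1/1 normal; order 2: 1/13 normal; order 3: 1/1 normal; order 4: 1/7 normal; order 6: 1/5 normal; order 8: 0/3 normal; order 12: 3/3 normal; order 24: 1/1 normal.
Total normal subgroups: 9.

9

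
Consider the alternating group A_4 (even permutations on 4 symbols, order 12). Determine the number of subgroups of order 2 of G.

3

|G| = 12 and 2 | 12, so subgroups of order 2 are possible by Lagrange.
The subgroups of order 2 are: {e, (1 2)(3 4)}; {e, (1 3)(2 4)}; {e, (1 4)(2 3)}.
So G has 3 subgroups of order 2.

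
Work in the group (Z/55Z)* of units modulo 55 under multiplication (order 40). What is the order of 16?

5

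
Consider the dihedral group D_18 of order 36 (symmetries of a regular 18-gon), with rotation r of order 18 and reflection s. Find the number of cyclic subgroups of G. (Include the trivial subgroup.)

Each element a generates a cyclic subgroup ⟨a⟩; distinct elements may generate the same one (a cyclic group of order d has φ(d) generators).
Cyclic subgroups by order — order 1: 1; order 2: 19; order 3: 1; order 6: 1; order 9: 1; order 18: 1.
Total: 24.

24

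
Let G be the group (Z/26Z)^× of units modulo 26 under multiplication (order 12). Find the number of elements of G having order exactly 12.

4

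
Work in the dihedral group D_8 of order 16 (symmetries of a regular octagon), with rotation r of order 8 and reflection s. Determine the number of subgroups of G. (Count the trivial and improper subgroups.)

|G| = 16, so by Lagrange every subgroup order divides 16. Divisors: 1, 2, 4, 8, 16.
Subgroups by order — order 1: 1; order 2: 9; order 4: 5; order 8: 3; order 16: 1.
Total: 1 + 9 + 5 + 3 + 1 = 19.

19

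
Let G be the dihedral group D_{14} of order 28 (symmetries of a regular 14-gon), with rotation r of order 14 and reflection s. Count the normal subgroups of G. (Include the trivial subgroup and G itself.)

G has 28 subgroups. Checking conjugation-invariance by order — order 1: 1/1 normal; order 2: 1/15 normal; order 4: 0/7 normal; order 7: 1/1 normal; order 14: 3/3 normal; order 28: 1/1 normal.
Total normal subgroups: 7.

7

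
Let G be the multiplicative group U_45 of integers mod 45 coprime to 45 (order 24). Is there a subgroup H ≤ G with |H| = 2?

Yes

2 | 24. A subgroup of order 2 is {1, 19}.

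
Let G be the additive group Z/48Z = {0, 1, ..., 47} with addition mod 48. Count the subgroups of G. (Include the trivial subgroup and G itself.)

10

A cyclic group of order 48 has exactly one subgroup for each divisor of 48.
Divisors of 48: 1, 2, 3, 4, 6, 8, 12, 16, 24, 48.
So Z/48Z has 10 subgroups.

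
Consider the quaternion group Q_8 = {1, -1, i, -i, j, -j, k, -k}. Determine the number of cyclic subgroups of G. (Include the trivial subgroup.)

Each element a generates a cyclic subgroup ⟨a⟩; distinct elements may generate the same one (a cyclic group of order d has φ(d) generators).
Cyclic subgroups by order — order 1: 1; order 2: 1; order 4: 3.
Total: 5.

5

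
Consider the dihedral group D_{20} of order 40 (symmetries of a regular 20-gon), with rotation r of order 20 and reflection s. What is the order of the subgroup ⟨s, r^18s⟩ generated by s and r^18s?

|⟨s⟩| = 2 and |⟨r^18s⟩| = 2, so |H| is a multiple of lcm(2, 2) = 2 and divides |G| = 40.
Closing under the operation: H = {e, r^2, r^4, r^6, r^8, r^10, r^12, r^14, r^16, r^18, s, r^2s, r^4s, r^6s, r^8s, r^10s, r^12s, r^14s, r^16s, r^18s}, so |H| = 20.

20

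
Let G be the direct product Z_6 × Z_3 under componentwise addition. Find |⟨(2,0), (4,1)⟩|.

9

|⟨(2,0)⟩| = 3 and |⟨(4,1)⟩| = 3, so |H| is a multiple of lcm(3, 3) = 3 and divides |G| = 18.
Closing under the operation: H = {(0,0), (0,1), (0,2), (2,0), (2,1), (2,2), (4,0), (4,1), (4,2)}, so |H| = 9.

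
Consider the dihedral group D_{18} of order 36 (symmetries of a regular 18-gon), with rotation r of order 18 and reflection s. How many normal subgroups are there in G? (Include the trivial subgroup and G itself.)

G has 45 subgroups. Checking conjugation-invariance by order — order 1: 1/1 normal; order 2: 1/19 normal; order 3: 1/1 normal; order 4: 0/9 normal; order 6: 1/7 normal; order 9: 1/1 normal; order 12: 0/3 normal; order 18: 3/3 normal; order 36: 1/1 normal.
Total normal subgroups: 9.

9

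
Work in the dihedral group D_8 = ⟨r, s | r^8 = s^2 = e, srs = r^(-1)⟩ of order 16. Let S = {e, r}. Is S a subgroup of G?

No

r ∈ S but its inverse r^7 ∉ S, so S is not a subgroup.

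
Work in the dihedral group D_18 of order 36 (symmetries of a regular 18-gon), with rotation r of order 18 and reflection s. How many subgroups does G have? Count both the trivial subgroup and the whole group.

45

|G| = 36, so by Lagrange every subgroup order divides 36. Divisors: 1, 2, 3, 4, 6, 9, 12, 18, 36.
Subgroups by order — order 1: 1; order 2: 19; order 3: 1; order 4: 9; order 6: 7; order 9: 1; order 12: 3; order 18: 3; order 36: 1.
Total: 1 + 19 + 1 + 9 + 7 + 1 + 3 + 3 + 1 = 45.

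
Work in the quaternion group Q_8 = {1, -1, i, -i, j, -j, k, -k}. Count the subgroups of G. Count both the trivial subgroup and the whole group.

6

|G| = 8, so by Lagrange every subgroup order divides 8. Divisors: 1, 2, 4, 8.
Subgroups by order — order 1: 1; order 2: 1; order 4: 3; order 8: 1.
Total: 1 + 1 + 3 + 1 = 6.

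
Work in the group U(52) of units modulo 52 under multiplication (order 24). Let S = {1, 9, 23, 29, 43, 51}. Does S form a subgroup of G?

Yes

|S| = 6 divides |G| = 24, consistent with Lagrange.
S contains the identity, every element's inverse is in S, and S is closed under ·: it is a subgroup.
In fact S = ⟨23⟩.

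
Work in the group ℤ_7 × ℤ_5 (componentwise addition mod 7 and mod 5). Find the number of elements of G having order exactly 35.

24

An element (a,b) has order lcm(ord(a), ord(b)); count pairs with lcm equal to 35.
Enumerating gives 24 such elements.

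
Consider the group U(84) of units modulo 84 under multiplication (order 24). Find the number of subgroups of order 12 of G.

|G| = 24 and 12 | 24, so subgroups of order 12 are possible by Lagrange.
The subgroups of order 12 are: {1, 11, 13, 23, 25, 37, 47, 59, 61, 71, 73, 83}; {1, 5, 11, 17, 19, 23, 25, 31, 37, 41, 55, 71}; {1, 11, 23, 25, 29, 37, 43, 53, 65, 67, 71, 79}; {1, 5, 13, 17, 25, 29, 37, 41, 53, 61, 65, 73}; … (7 in all).
So G has 7 subgroups of order 12.

7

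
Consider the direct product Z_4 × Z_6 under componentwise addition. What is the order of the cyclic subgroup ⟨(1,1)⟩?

The order of (1,1) in Z_4 × Z_6 is lcm(ord(1) in Z_4, ord(1) in Z_6).
ord(1) = 4 and ord(1) = 6, so |⟨(1,1)⟩| = lcm(4, 6) = 12.

12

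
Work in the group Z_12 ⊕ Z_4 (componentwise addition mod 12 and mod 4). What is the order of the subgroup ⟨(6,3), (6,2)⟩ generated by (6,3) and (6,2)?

|⟨(6,3)⟩| = 4 and |⟨(6,2)⟩| = 2, so |H| is a multiple of lcm(4, 2) = 4 and divides |G| = 48.
Closing under the operation: H = {(0,0), (0,1), (0,2), (0,3), (6,0), (6,1), (6,2), (6,3)}, so |H| = 8.

8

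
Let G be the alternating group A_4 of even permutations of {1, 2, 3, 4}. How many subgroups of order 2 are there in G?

3

|G| = 12 and 2 | 12, so subgroups of order 2 are possible by Lagrange.
The subgroups of order 2 are: {e, (1 2)(3 4)}; {e, (1 3)(2 4)}; {e, (1 4)(2 3)}.
So G has 3 subgroups of order 2.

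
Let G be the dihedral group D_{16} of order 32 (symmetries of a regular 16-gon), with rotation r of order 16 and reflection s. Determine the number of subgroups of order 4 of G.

9

|G| = 32 and 4 | 32, so subgroups of order 4 are possible by Lagrange.
The subgroups of order 4 are: {e, r^8, r^2s, r^10s}; {e, r^8, r^3s, r^11s}; {e, r^4, r^8, r^12}; {e, r^8, r^4s, r^12s}; … (9 in all).
So G has 9 subgroups of order 4.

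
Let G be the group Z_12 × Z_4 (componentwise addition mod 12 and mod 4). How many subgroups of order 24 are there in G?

3

|G| = 48 and 24 | 48, so subgroups of order 24 are possible by Lagrange.
The subgroups of order 24 are: {(0,0), (0,1), (0,2), (0,3), (2,0), (2,1), (2,2), (2,3), (4,0), (4,1), (4,2), (4,3), (6,0), (6,1), (6,2), (6,3), (8,0), (8,1), (8,2), (8,3), (10,0), (10,1), (10,2), (10,3)}; {(0,0), (0,2), (1,0), (1,2), (2,0), (2,2), (3,0), (3,2), (4,0), (4,2), (5,0), (5,2), (6,0), (6,2), (7,0), (7,2), (8,0), (8,2), (9,0), (9,2), (10,0), (10,2), (11,0), (11,2)}; {(0,0), (0,2), (1,1), (1,3), (2,0), (2,2), (3,1), (3,3), (4,0), (4,2), (5,1), (5,3), (6,0), (6,2), (7,1), (7,3), (8,0), (8,2), (9,1), (9,3), (10,0), (10,2), (11,1), (11,3)}.
So G has 3 subgroups of order 24.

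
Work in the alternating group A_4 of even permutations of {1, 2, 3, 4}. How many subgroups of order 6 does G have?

0

|G| = 12 and 6 | 12, so subgroups of order 6 are possible by Lagrange.
Checking all subgroups of G, none has order 6.
So G has 0 subgroups of order 6.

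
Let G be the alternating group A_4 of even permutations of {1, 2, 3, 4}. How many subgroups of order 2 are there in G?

|G| = 12 and 2 | 12, so subgroups of order 2 are possible by Lagrange.
The subgroups of order 2 are: {e, (1 2)(3 4)}; {e, (1 3)(2 4)}; {e, (1 4)(2 3)}.
So G has 3 subgroups of order 2.

3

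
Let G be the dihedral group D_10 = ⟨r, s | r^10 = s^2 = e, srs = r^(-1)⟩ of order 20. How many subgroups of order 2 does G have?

|G| = 20 and 2 | 20, so subgroups of order 2 are possible by Lagrange.
The subgroups of order 2 are: {e, r^2s}; {e, r^3s}; {e, r^4s}; {e, r^5}; … (11 in all).
So G has 11 subgroups of order 2.

11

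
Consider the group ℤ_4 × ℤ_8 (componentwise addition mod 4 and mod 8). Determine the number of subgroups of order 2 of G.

3

|G| = 32 and 2 | 32, so subgroups of order 2 are possible by Lagrange.
The subgroups of order 2 are: {(0,0), (0,4)}; {(0,0), (2,0)}; {(0,0), (2,4)}.
So G has 3 subgroups of order 2.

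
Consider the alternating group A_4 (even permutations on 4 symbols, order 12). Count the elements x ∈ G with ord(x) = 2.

The elements of order 2 are: (1 2)(3 4), (1 3)(2 4), (1 4)(2 3).
That's 3.

3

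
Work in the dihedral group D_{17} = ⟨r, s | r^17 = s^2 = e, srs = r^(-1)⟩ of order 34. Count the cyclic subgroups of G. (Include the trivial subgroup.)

19

Group the elements of G by the cyclic subgroup they generate; each cyclic subgroup of order d accounts for φ(d) elements.
Cyclic subgroups by order — order 1: 1; order 2: 17; order 17: 1.
Total: 19.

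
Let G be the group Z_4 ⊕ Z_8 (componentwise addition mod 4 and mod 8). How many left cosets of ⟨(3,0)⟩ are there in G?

8

|⟨(3,0)⟩| = 4 and |G| = 32.
By Lagrange, [G : H] = |G|/|H| = 32/4 = 8.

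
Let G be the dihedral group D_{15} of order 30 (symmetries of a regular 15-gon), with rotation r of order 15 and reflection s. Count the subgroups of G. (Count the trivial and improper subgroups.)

28

|G| = 30, so by Lagrange every subgroup order divides 30. Divisors: 1, 2, 3, 5, 6, 10, 15, 30.
Subgroups by order — order 1: 1; order 2: 15; order 3: 1; order 5: 1; order 6: 5; order 10: 3; order 15: 1; order 30: 1.
Total: 1 + 15 + 1 + 1 + 5 + 3 + 1 + 1 = 28.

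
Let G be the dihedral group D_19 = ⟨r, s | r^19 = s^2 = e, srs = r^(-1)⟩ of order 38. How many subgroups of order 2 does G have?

19

|G| = 38 and 2 | 38, so subgroups of order 2 are possible by Lagrange.
The subgroups of order 2 are: {e, r^10s}; {e, r^11s}; {e, r^12s}; {e, r^13s}; … (19 in all).
So G has 19 subgroups of order 2.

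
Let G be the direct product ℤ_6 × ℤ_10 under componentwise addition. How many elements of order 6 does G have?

An element (a,b) has order lcm(ord(a), ord(b)); count pairs with lcm equal to 6.
Enumerating gives 6 such elements.

6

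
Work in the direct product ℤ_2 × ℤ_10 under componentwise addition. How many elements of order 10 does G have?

An element (a,b) has order lcm(ord(a), ord(b)); count pairs with lcm equal to 10.
Enumerating gives 12 such elements.

12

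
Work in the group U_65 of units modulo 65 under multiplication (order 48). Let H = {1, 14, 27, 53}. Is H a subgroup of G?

|H| = 4 divides |G| = 48, consistent with Lagrange.
H contains the identity, every element's inverse is in H, and H is closed under ·: it is a subgroup.
In fact H = ⟨27⟩.

Yes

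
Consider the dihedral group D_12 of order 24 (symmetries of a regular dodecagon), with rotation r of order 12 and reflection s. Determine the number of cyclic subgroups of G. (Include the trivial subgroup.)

18

A cyclic subgroup of order d is generated by each of its φ(d) elements of order d, so the cyclic subgroups of order d number (#elements of order d)/φ(d).
Cyclic subgroups by order — order 1: 1; order 2: 13; order 3: 1; order 4: 1; order 6: 1; order 12: 1.
Total: 18.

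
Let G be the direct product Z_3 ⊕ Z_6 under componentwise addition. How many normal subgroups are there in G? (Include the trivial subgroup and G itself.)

12

G is abelian, so every subgroup is normal.
G has 12 subgroups in total, hence 12 normal subgroups.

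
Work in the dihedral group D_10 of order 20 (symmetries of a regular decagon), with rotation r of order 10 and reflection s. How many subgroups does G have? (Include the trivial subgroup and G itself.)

22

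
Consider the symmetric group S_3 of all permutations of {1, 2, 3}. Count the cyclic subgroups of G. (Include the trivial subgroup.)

5

Each element a generates a cyclic subgroup ⟨a⟩; distinct elements may generate the same one (a cyclic group of order d has φ(d) generators).
Cyclic subgroups by order — order 1: 1; order 2: 3; order 3: 1.
Total: 5.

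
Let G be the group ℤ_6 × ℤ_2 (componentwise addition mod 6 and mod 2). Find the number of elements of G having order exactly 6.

6

An element (a,b) has order lcm(ord(a), ord(b)); count pairs with lcm equal to 6.
Enumerating gives 6 such elements.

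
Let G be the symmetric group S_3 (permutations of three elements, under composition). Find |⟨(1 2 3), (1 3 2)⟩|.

3

|⟨(1 2 3)⟩| = 3 and |⟨(1 3 2)⟩| = 3, so |H| is a multiple of lcm(3, 3) = 3 and divides |G| = 6.
Closing under the operation: H = {e, (1 2 3), (1 3 2)}, so |H| = 3.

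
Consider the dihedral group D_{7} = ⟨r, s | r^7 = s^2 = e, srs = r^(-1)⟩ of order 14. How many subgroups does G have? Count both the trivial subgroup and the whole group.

|G| = 14, so by Lagrange every subgroup order divides 14. Divisors: 1, 2, 7, 14.
Subgroups by order — order 1: 1; order 2: 7; order 7: 1; order 14: 1.
Total: 1 + 7 + 1 + 1 = 10.

10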